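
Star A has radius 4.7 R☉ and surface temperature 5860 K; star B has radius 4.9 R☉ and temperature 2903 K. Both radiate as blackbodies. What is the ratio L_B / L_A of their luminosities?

L = 4πR²σT⁴ ∝ R²T⁴, so L_B/L_A = (4.9/4.7)² × (2903/5860)⁴ = 1.09 × 0.0602 = 0.0655.

L_B/L_A ≈ 0.0655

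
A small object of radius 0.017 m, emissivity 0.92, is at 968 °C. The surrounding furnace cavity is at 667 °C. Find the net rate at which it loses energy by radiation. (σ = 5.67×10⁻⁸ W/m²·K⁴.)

Q ≈ 301 W

A = 4πr² = 4π × (0.017)² = 3.63×10^-3 m².
Convert: 968 °C = 1241 K; 667 °C = 940 K.
Q = εσA(T⁴ − T_s⁴). T⁴ − T_s⁴ = (1241)⁴ − (940)⁴ = 2.37×10^12 − 7.81×10^11 = 1.59×10^12 K⁴.
Q = 0.92 × 5.67×10⁻⁸ × 3.63×10^-3 × 1.59×10^12 = 301 W.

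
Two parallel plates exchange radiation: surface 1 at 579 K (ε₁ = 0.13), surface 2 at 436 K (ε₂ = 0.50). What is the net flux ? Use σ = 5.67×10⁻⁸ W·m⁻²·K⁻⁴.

For two large parallel gray plates, q = σ(T₁⁴ − T₂⁴) / (1/ε₁ + 1/ε₂ − 1).
1/ε₁ + 1/ε₂ − 1 = 1/0.13 + 1/0.50 − 1 = 8.692.
T₁⁴ − T₂⁴ = 1.12×10^11 − 3.61×10^10 = 7.63×10^10 K⁴.
q = 5.67×10⁻⁸ × 7.63×10^10 / 8.692 = 497 W/m².

q ≈ 497 W/m²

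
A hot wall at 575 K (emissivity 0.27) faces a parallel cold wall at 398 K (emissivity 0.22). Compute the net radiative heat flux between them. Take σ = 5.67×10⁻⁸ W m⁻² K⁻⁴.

q ≈ 659 W/m²

For two large parallel gray plates, q = σ(T₁⁴ − T₂⁴) / (1/ε₁ + 1/ε₂ − 1).
1/ε₁ + 1/ε₂ − 1 = 1/0.27 + 1/0.22 − 1 = 7.249.
T₁⁴ − T₂⁴ = 1.09×10^11 − 2.51×10^10 = 8.42×10^10 K⁴.
q = 5.67×10⁻⁸ × 8.42×10^10 / 7.249 = 659 W/m².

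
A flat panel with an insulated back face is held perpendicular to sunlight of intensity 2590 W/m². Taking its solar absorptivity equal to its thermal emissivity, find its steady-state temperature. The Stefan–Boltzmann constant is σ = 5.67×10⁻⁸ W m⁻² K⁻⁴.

T ≈ 462 K

Absorbed flux αS = emitted flux εσT⁴ (one radiating face); with α = ε, T = (S/σ)^(1/4).
T = (2590 / 5.67×10⁻⁸)^(1/4) = (4.57×10^10)^(1/4).
T = 462 K.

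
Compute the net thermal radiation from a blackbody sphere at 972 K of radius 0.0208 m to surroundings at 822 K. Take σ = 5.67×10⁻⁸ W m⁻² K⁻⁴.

A = 4πr² = 4π × (0.0208)² = 5.44×10^-3 m².
Q = σA(T⁴ − T_s⁴). T⁴ − T_s⁴ = (972)⁴ − (822)⁴ = 8.93×10^11 − 4.57×10^11 = 4.36×10^11 K⁴.
Q = 5.67×10⁻⁸ × 5.44×10^-3 × 4.36×10^11 = 134 W.

Q ≈ 134 W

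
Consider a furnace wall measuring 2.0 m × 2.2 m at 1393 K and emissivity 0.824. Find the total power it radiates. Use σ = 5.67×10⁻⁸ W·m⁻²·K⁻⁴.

P ≈ 7.74×10^5 W

A = 2.0 × 2.2 = 4.40 m².
Stefan–Boltzmann: P = εσAT⁴ = 0.824 × 5.67×10⁻⁸ × 4.40 × (1393)⁴ = 0.824 × 5.67×10⁻⁸ × 4.40 × 3.77×10^12.
P = 7.74×10^5 W.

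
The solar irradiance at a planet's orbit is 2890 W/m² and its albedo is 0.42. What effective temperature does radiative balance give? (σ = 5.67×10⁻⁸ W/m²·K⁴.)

T ≈ 293 K

Power absorbed = (1−a)S·πR²; power emitted = 4πR²σT⁴. Equating and cancelling πR²:
T = ((1−a)S / 4σ)^(1/4) = (1680 / (4 × 5.67×10⁻⁸))^(1/4) = (7.39×10^9)^(1/4).
T = 293 K.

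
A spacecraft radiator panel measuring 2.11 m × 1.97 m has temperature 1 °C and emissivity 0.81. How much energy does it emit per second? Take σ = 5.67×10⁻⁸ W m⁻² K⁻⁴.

A = 2.11 × 1.97 = 4.16 m².
1 °C = 274 K.
Stefan–Boltzmann: P = εσAT⁴ = 0.81 × 5.67×10⁻⁸ × 4.16 × (274)⁴ = 0.81 × 5.67×10⁻⁸ × 4.16 × 5.64×10^9.
P = 1080 W.

P ≈ 1080 W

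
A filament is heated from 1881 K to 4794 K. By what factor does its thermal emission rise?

P ∝ T⁴, so the ratio is (4794/1881)⁴ = (2.549)⁴ = 42.2.

ratio ≈ 42.2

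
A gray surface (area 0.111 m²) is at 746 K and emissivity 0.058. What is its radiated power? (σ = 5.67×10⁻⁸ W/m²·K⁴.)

Stefan–Boltzmann: P = εσAT⁴ = 0.058 × 5.67×10⁻⁸ × 0.111 × (746)⁴ = 0.058 × 5.67×10⁻⁸ × 0.111 × 3.10×10^11.
P = 113 W.

P ≈ 113 W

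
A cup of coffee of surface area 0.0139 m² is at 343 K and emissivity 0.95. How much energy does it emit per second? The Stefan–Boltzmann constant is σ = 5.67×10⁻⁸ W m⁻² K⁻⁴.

P = εσAT⁴ = 0.95 × 5.67×10⁻⁸ × 0.0139 × (343)⁴ = 0.95 × 5.67×10⁻⁸ × 0.0139 × 1.38×10^10.
P = 10.4 W.

P ≈ 10.4 W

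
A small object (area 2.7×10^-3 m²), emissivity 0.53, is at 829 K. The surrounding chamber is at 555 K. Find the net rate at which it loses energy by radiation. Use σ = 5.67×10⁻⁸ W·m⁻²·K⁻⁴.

Q ≈ 30.6 W

Q = εσA(T⁴ − T_s⁴). T⁴ − T_s⁴ = (829)⁴ − (555)⁴ = 4.72×10^11 − 9.49×10^10 = 3.77×10^11 K⁴.
Q = 0.53 × 5.67×10⁻⁸ × 2.70×10^-3 × 3.77×10^11 = 30.6 W.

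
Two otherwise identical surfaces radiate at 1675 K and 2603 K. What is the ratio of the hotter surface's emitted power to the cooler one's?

P ∝ T⁴, so the ratio is (2603/1675)⁴ = (1.554)⁴ = 5.83.

ratio ≈ 5.83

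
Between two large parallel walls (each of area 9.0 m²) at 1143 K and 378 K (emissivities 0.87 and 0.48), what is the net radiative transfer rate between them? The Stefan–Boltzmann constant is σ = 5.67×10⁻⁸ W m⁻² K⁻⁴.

Q ≈ 3.85×10^5 W

For two large parallel gray plates, q = σ(T₁⁴ − T₂⁴) / (1/ε₁ + 1/ε₂ − 1).
1/ε₁ + 1/ε₂ − 1 = 1/0.87 + 1/0.48 − 1 = 2.233.
T₁⁴ − T₂⁴ = 1.71×10^12 − 2.04×10^10 = 1.69×10^12 K⁴.
q = 5.67×10⁻⁸ × 1.69×10^12 / 2.233 = 42800 W/m².
Q = q·A = 42800 × 9.0 = 3.85×10^5 W.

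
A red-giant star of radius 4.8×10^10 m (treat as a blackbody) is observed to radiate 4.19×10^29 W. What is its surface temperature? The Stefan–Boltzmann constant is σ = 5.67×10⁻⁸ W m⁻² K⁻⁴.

T ≈ 4000 K

A = 4πr² = 4π × (4.8×10^10)² = 2.90×10^22 m².
From P = σAT⁴, T = (P / σA)^(1/4) = (4.19×10^29 / (5.67×10⁻⁸ × 2.90×10^22))^(1/4).
T = (2.55×10^14)^(1/4) = 4000 K.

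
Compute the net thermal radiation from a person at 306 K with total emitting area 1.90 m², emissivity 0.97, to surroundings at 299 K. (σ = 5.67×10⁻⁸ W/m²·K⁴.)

Q = εσA(T⁴ − T_s⁴). T⁴ − T_s⁴ = (306)⁴ − (299)⁴ = 8.77×10^9 − 7.99×10^9 = 7.75×10^8 K⁴.
Q = 0.97 × 5.67×10⁻⁸ × 1.90 × 7.75×10^8 = 81.0 W.

Q ≈ 81.0 W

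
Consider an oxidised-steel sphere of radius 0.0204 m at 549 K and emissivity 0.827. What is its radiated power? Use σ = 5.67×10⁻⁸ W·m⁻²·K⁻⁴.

A = 4πr² = 4π × (0.0204)² = 5.23×10^-3 m².
P = εσAT⁴ = 0.827 × 5.67×10⁻⁸ × 5.23×10^-3 × (549)⁴ = 0.827 × 5.67×10⁻⁸ × 5.23×10^-3 × 9.08×10^10.
P = 22.3 W.

P ≈ 22.3 W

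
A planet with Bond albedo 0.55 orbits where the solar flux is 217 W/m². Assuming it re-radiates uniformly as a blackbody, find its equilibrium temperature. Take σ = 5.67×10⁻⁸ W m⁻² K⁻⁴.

T ≈ 144 K

Power absorbed = (1−a)S·πR²; power emitted = 4πR²σT⁴. Equating and cancelling πR²:
T = ((1−a)S / 4σ)^(1/4) = (97.6 / (4 × 5.67×10⁻⁸))^(1/4) = (4.31×10^8)^(1/4).
T = 144 K.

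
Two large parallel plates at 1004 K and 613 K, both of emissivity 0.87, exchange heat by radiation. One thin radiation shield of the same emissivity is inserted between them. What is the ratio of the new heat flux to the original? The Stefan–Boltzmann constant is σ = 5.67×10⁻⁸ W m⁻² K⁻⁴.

ratio ≈ 0.500

With N identical shields there are N+1 = 2 gaps in series, each with the same radiative resistance, so the flux falls to 1/(N+1) of its unshielded value.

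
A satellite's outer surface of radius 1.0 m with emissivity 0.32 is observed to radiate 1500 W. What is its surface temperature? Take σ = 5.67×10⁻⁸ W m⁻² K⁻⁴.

T ≈ 285 K

A = 4πr² = 4π × (1.0)² = 12.6 m².
From P = εσAT⁴, T = (P / εσA)^(1/4) = (1500 / (0.32 × 5.67×10⁻⁸ × 12.6))^(1/4).
T = (6.58×10^9)^(1/4) = 285 K.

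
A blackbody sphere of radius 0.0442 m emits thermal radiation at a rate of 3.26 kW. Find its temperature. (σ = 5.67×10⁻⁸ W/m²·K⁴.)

T ≈ 1240 K

A = 4πr² = 4π × (0.0442)² = 0.0246 m².
From P = σAT⁴, T = (P / σA)^(1/4) = (3260 / (5.67×10⁻⁸ × 0.0246))^(1/4).
T = (2.34×10^12)^(1/4) = 1240 K.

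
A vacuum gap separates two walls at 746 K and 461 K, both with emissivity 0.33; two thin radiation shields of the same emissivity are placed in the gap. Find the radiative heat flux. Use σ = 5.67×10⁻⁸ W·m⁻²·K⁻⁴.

Each of the 3 gaps contributes resistance (2/ε − 1) = 2/0.33 − 1 = 5.061; total = 15.18.
q = σ(T₁⁴ − T₂⁴) / 15.18 = 5.67×10⁻⁸ × 2.65×10^11 / 15.18 = 988 W/m².

q ≈ 988 W/m²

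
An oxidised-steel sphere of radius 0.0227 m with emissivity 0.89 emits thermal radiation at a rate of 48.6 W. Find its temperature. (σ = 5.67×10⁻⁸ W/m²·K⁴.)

A = 4πr² = 4π × (0.0227)² = 6.48×10^-3 m².
From P = εσAT⁴, T = (P / εσA)^(1/4) = (48.6 / (0.89 × 5.67×10⁻⁸ × 6.48×10^-3))^(1/4).
T = (1.49×10^11)^(1/4) = 621 K.

T ≈ 621 K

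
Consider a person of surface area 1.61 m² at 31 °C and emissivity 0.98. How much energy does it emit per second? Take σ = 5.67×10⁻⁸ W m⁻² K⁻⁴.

P ≈ 764 W

31 °C = 304 K.
Stefan–Boltzmann: P = εσAT⁴ = 0.98 × 5.67×10⁻⁸ × 1.61 × (304)⁴ = 0.98 × 5.67×10⁻⁸ × 1.61 × 8.54×10^9.
P = 764 W.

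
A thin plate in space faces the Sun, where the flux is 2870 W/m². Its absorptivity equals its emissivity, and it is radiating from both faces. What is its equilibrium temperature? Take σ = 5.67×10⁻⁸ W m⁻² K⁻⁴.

T ≈ 399 K

Absorbed flux αS = emitted flux 2εσT⁴ per unit area; with α = ε this gives T = (S/2σ)^(1/4).
T = (2870 / (2 × 5.67×10⁻⁸))^(1/4) = (2.53×10^10)^(1/4).
T = 399 K.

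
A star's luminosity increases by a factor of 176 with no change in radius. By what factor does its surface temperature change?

factor ≈ 3.64

P ∝ T⁴ ⇒ T ∝ P^(1/4), so T scales by (176)^(1/4) = 3.64.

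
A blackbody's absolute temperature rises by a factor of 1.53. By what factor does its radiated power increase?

factor ≈ 5.48

P ∝ T⁴, so the power scales as (1.53)⁴ = 5.48.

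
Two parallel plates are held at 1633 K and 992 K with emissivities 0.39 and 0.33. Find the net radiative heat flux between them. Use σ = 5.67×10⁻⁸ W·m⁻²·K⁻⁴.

For two large parallel gray plates, q = σ(T₁⁴ − T₂⁴) / (1/ε₁ + 1/ε₂ − 1).
1/ε₁ + 1/ε₂ − 1 = 1/0.39 + 1/0.33 − 1 = 4.594.
T₁⁴ − T₂⁴ = 7.11×10^12 − 9.68×10^11 = 6.14×10^12 K⁴.
q = 5.67×10⁻⁸ × 6.14×10^12 / 4.594 = 75800 W/m².

q ≈ 75800 W/m²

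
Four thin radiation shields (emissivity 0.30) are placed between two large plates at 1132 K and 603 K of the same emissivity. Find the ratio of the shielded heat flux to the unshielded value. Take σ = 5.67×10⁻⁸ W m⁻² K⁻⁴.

ratio ≈ 0.200

With N identical shields there are N+1 = 5 gaps in series, each with the same radiative resistance, so the flux falls to 1/(N+1) of its unshielded value.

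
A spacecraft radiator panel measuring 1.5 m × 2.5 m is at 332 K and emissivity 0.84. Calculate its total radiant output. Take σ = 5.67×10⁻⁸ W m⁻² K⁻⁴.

P ≈ 2170 W

A = 1.5 × 2.5 = 3.75 m².
Stefan–Boltzmann: P = εσAT⁴ = 0.84 × 5.67×10⁻⁸ × 3.75 × (332)⁴ = 0.84 × 5.67×10⁻⁸ × 3.75 × 1.21×10^10.
P = 2170 W.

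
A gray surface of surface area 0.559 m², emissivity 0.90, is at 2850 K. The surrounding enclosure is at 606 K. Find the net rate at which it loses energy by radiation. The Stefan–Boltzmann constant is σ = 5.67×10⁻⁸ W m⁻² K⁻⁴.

Q = εσA(T⁴ − T_s⁴). T⁴ − T_s⁴ = (2850)⁴ − (606)⁴ = 6.60×10^13 − 1.35×10^11 = 6.58×10^13 K⁴.
Q = 0.90 × 5.67×10⁻⁸ × 0.559 × 6.58×10^13 = 1.88×10^6 W.

Q ≈ 1.88×10^6 W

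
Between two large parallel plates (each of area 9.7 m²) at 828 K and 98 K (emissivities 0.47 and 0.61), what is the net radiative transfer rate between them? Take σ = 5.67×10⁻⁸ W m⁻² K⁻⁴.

Q ≈ 93400 W

For two large parallel gray plates, q = σ(T₁⁴ − T₂⁴) / (1/ε₁ + 1/ε₂ − 1).
1/ε₁ + 1/ε₂ − 1 = 1/0.47 + 1/0.61 − 1 = 2.767.
T₁⁴ − T₂⁴ = 4.70×10^11 − 9.22×10^7 = 4.70×10^11 K⁴.
q = 5.67×10⁻⁸ × 4.70×10^11 / 2.767 = 9630 W/m².
Q = q·A = 9630 × 9.7 = 93400 W.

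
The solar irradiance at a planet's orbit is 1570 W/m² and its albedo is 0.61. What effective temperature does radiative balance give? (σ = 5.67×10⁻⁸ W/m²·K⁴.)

Power absorbed = (1−a)S·πR²; power emitted = 4πR²σT⁴. Equating and cancelling πR²:
T = ((1−a)S / 4σ)^(1/4) = (612 / (4 × 5.67×10⁻⁸))^(1/4) = (2.70×10^9)^(1/4).
T = 228 K.

T ≈ 228 K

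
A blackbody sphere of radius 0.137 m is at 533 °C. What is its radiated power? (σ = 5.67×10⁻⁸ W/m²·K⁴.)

P ≈ 5640 W

A = 4πr² = 4π × (0.137)² = 0.236 m².
533 °C = 806 K.
P = σAT⁴ = 5.67×10⁻⁸ × 0.236 × (806)⁴ = 5.67×10⁻⁸ × 0.236 × 4.22×10^11.
P = 5640 W.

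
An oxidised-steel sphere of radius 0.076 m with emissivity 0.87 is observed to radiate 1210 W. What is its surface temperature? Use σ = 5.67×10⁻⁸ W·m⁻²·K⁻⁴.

A = 4πr² = 4π × (0.076)² = 0.0726 m².
From P = εσAT⁴, T = (P / εσA)^(1/4) = (1210 / (0.87 × 5.67×10⁻⁸ × 0.0726))^(1/4).
T = (3.38×10^11)^(1/4) = 762 K.

T ≈ 762 K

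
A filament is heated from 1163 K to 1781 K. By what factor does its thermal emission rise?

ratio ≈ 5.50

P ∝ T⁴, so the ratio is (1781/1163)⁴ = (1.531)⁴ = 5.50.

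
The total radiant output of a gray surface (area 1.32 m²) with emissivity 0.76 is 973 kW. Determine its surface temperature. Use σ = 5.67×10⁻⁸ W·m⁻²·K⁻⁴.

From P = εσAT⁴, T = (P / εσA)^(1/4) = (9.73×10^5 / (0.76 × 5.67×10⁻⁸ × 1.32))^(1/4).
T = (1.71×10^13)^(1/4) = 2030 K.

T ≈ 2030 K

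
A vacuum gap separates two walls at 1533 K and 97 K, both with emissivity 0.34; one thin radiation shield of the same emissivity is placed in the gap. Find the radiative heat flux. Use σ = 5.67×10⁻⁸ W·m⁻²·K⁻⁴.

Each of the 2 gaps contributes resistance (2/ε − 1) = 2/0.34 − 1 = 4.882; total = 9.765.
q = σ(T₁⁴ − T₂⁴) / 9.765 = 5.67×10⁻⁸ × 5.52×10^12 / 9.765 = 32100 W/m².

q ≈ 32100 W/m²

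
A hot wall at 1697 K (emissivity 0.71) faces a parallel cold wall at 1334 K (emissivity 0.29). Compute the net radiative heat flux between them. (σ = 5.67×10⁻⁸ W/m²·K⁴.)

q ≈ 75400 W/m²

For two large parallel gray plates, q = σ(T₁⁴ − T₂⁴) / (1/ε₁ + 1/ε₂ − 1).
1/ε₁ + 1/ε₂ − 1 = 1/0.71 + 1/0.29 − 1 = 3.857.
T₁⁴ − T₂⁴ = 8.29×10^12 − 3.17×10^12 = 5.13×10^12 K⁴.
q = 5.67×10⁻⁸ × 5.13×10^12 / 3.857 = 75400 W/m².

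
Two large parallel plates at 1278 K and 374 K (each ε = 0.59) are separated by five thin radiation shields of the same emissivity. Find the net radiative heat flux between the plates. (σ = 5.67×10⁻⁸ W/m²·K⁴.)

Each of the 6 gaps contributes resistance (2/ε − 1) = 2/0.59 − 1 = 2.390; total = 14.34.
q = σ(T₁⁴ − T₂⁴) / 14.34 = 5.67×10⁻⁸ × 2.65×10^12 / 14.34 = 10500 W/m².

q ≈ 10500 W/m²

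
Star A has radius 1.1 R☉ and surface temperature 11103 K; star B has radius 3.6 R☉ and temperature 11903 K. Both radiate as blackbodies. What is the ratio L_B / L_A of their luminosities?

L = 4πR²σT⁴ ∝ R²T⁴, so L_B/L_A = (3.6/1.1)² × (11903/11103)⁴ = 10.7 × 1.32 = 14.1.

L_B/L_A ≈ 14.1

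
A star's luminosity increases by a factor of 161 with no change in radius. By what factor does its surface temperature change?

P ∝ T⁴ ⇒ T ∝ P^(1/4), so T scales by (161)^(1/4) = 3.56.

factor ≈ 3.56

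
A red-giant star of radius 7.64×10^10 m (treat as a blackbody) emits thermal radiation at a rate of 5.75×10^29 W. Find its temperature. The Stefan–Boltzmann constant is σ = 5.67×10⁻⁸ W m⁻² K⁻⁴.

A = 4πr² = 4π × (7.64×10^10)² = 7.33×10^22 m².
From P = σAT⁴, T = (P / σA)^(1/4) = (5.75×10^29 / (5.67×10⁻⁸ × 7.33×10^22))^(1/4).
T = (1.38×10^14)^(1/4) = 3430 K.

T ≈ 3430 K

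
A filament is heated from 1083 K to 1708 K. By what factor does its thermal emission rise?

P ∝ T⁴, so the ratio is (1708/1083)⁴ = (1.577)⁴ = 6.19.

ratio ≈ 6.19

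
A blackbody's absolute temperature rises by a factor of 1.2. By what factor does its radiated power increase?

P ∝ T⁴, so the power scales as (1.2)⁴ = 2.07.

factor ≈ 2.07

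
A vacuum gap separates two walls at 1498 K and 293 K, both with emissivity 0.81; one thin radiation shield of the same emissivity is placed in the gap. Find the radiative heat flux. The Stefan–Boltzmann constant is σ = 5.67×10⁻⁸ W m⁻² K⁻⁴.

Each of the 2 gaps contributes resistance (2/ε − 1) = 2/0.81 − 1 = 1.469; total = 2.938.
q = σ(T₁⁴ − T₂⁴) / 2.938 = 5.67×10⁻⁸ × 5.03×10^12 / 2.938 = 97000 W/m².

q ≈ 97000 W/m²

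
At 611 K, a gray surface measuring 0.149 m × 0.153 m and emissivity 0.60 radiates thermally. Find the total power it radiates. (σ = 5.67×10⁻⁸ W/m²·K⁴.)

P ≈ 108 W

A = 0.149 × 0.153 = 0.0228 m².
Stefan–Boltzmann: P = εσAT⁴ = 0.60 × 5.67×10⁻⁸ × 0.0228 × (611)⁴ = 0.60 × 5.67×10⁻⁸ × 0.0228 × 1.39×10^11.
P = 108 W.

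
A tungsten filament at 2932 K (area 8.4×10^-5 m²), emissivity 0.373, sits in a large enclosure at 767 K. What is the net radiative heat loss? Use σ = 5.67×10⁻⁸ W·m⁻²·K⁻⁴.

Q ≈ 131 W

Q = εσA(T⁴ − T_s⁴). T⁴ − T_s⁴ = (2932)⁴ − (767)⁴ = 7.39×10^13 − 3.46×10^11 = 7.36×10^13 K⁴.
Q = 0.373 × 5.67×10⁻⁸ × 8.40×10^-5 × 7.36×10^13 = 131 W.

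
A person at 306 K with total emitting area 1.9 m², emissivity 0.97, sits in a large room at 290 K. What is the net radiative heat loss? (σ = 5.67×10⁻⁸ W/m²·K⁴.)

Q ≈ 177 W

Q = εσA(T⁴ − T_s⁴). T⁴ − T_s⁴ = (306)⁴ − (290)⁴ = 8.77×10^9 − 7.07×10^9 = 1.69×10^9 K⁴.
Q = 0.97 × 5.67×10⁻⁸ × 1.90 × 1.69×10^9 = 177 W.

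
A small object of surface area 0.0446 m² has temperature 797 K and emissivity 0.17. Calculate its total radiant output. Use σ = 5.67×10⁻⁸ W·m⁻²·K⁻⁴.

P = εσAT⁴ = 0.17 × 5.67×10⁻⁸ × 0.0446 × (797)⁴ = 0.17 × 5.67×10⁻⁸ × 0.0446 × 4.03×10^11.
P = 173 W.

P ≈ 173 W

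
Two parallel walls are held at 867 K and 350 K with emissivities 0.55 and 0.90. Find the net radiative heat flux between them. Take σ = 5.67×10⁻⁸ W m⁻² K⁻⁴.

For two large parallel gray plates, q = σ(T₁⁴ − T₂⁴) / (1/ε₁ + 1/ε₂ − 1).
1/ε₁ + 1/ε₂ − 1 = 1/0.55 + 1/0.90 − 1 = 1.929.
T₁⁴ − T₂⁴ = 5.65×10^11 − 1.50×10^10 = 5.50×10^11 K⁴.
q = 5.67×10⁻⁸ × 5.50×10^11 / 1.929 = 16200 W/m².

q ≈ 16200 W/m²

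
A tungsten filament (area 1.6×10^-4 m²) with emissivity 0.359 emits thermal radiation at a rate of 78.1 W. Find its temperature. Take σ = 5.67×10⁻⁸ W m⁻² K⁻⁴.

From P = εσAT⁴, T = (P / εσA)^(1/4) = (78.1 / (0.359 × 5.67×10⁻⁸ × 1.60×10^-4))^(1/4).
T = (2.40×10^13)^(1/4) = 2210 K.

T ≈ 2210 K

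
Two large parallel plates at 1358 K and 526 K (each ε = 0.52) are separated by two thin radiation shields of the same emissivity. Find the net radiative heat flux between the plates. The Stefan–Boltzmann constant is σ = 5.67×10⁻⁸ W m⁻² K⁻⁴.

q ≈ 22100 W/m²

Each of the 3 gaps contributes resistance (2/ε − 1) = 2/0.52 − 1 = 2.846; total = 8.538.
q = σ(T₁⁴ − T₂⁴) / 8.538 = 5.67×10⁻⁸ × 3.32×10^12 / 8.538 = 22100 W/m².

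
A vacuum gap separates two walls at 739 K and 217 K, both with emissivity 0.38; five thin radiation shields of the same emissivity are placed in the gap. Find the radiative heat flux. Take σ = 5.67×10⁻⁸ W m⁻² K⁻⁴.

Each of the 6 gaps contributes resistance (2/ε − 1) = 2/0.38 − 1 = 4.263; total = 25.58.
q = σ(T₁⁴ − T₂⁴) / 25.58 = 5.67×10⁻⁸ × 2.96×10^11 / 25.58 = 656 W/m².

q ≈ 656 W/m²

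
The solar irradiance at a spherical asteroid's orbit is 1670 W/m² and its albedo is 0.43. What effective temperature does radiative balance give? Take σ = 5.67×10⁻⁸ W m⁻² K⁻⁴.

Power absorbed = (1−a)S·πR²; power emitted = 4πR²σT⁴. Equating and cancelling πR²:
T = ((1−a)S / 4σ)^(1/4) = (952 / (4 × 5.67×10⁻⁸))^(1/4) = (4.20×10^9)^(1/4).
T = 255 K.

T ≈ 255 K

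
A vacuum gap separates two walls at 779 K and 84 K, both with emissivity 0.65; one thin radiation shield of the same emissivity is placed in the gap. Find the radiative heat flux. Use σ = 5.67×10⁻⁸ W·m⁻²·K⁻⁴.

q ≈ 5030 W/m²

Each of the 2 gaps contributes resistance (2/ε − 1) = 2/0.65 − 1 = 2.077; total = 4.154.
q = σ(T₁⁴ − T₂⁴) / 4.154 = 5.67×10⁻⁸ × 3.68×10^11 / 4.154 = 5030 W/m².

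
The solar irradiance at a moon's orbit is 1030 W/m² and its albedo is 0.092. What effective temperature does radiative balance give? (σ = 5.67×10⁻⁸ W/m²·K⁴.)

T ≈ 253 K

Power absorbed = (1−a)S·πR²; power emitted = 4πR²σT⁴. Equating and cancelling πR²:
T = ((1−a)S / 4σ)^(1/4) = (935 / (4 × 5.67×10⁻⁸))^(1/4) = (4.12×10^9)^(1/4).
T = 253 K.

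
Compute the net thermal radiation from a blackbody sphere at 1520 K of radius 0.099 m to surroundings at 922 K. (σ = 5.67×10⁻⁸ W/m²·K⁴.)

Q ≈ 32200 W

A = 4πr² = 4π × (0.099)² = 0.123 m².
Q = σA(T⁴ − T_s⁴). T⁴ − T_s⁴ = (1520)⁴ − (922)⁴ = 5.34×10^12 − 7.23×10^11 = 4.62×10^12 K⁴.
Q = 5.67×10⁻⁸ × 0.123 × 4.62×10^12 = 32200 W.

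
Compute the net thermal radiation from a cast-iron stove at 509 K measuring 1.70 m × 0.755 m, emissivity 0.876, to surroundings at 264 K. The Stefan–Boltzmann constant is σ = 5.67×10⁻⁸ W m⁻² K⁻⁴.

Q ≈ 3970 W

A = 1.70 × 0.755 = 1.28 m².
Q = εσA(T⁴ − T_s⁴). T⁴ − T_s⁴ = (509)⁴ − (264)⁴ = 6.71×10^10 − 4.86×10^9 = 6.23×10^10 K⁴.
Q = 0.876 × 5.67×10⁻⁸ × 1.28 × 6.23×10^10 = 3970 W.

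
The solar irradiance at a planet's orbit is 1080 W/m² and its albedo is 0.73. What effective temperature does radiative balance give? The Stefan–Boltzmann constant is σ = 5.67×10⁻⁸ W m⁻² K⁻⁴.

Power absorbed = (1−a)S·πR²; power emitted = 4πR²σT⁴. Equating and cancelling πR²:
T = ((1−a)S / 4σ)^(1/4) = (292 / (4 × 5.67×10⁻⁸))^(1/4) = (1.29×10^9)^(1/4).
T = 189 K.

T ≈ 189 K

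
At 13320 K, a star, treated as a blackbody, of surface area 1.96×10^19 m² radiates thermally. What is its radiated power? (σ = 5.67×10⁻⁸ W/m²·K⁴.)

P = σAT⁴ = 5.67×10⁻⁸ × 1.96×10^19 × (13320)⁴ = 5.67×10⁻⁸ × 1.96×10^19 × 3.15×10^16.
P = 3.50×10^28 W.

P ≈ 3.50×10^28 W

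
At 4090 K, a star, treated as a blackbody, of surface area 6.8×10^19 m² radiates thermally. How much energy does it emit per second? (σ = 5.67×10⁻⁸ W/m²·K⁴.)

P = σAT⁴ = 5.67×10⁻⁸ × 6.80×10^19 × (4090)⁴ = 5.67×10⁻⁸ × 6.80×10^19 × 2.80×10^14.
P = 1.08×10^27 W.

P ≈ 1.08×10^27 W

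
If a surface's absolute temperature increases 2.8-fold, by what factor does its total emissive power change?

P ∝ T⁴, so the power scales as (2.8)⁴ = 61.5.

factor ≈ 61.5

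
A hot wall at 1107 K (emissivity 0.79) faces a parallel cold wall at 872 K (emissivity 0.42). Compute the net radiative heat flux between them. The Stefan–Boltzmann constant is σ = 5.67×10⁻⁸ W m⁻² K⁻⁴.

q ≈ 19800 W/m²

For two large parallel gray plates, q = σ(T₁⁴ − T₂⁴) / (1/ε₁ + 1/ε₂ − 1).
1/ε₁ + 1/ε₂ − 1 = 1/0.79 + 1/0.42 − 1 = 2.647.
T₁⁴ − T₂⁴ = 1.50×10^12 − 5.78×10^11 = 9.24×10^11 K⁴.
q = 5.67×10⁻⁸ × 9.24×10^11 / 2.647 = 19800 W/m².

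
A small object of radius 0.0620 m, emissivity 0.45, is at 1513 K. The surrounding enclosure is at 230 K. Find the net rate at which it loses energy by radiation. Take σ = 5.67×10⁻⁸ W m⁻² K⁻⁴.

A = 4πr² = 4π × (0.0620)² = 0.0483 m².
Q = εσA(T⁴ − T_s⁴). T⁴ − T_s⁴ = (1513)⁴ − (230)⁴ = 5.24×10^12 − 2.80×10^9 = 5.24×10^12 K⁴.
Q = 0.45 × 5.67×10⁻⁸ × 0.0483 × 5.24×10^12 = 6460 W.

Q ≈ 6460 W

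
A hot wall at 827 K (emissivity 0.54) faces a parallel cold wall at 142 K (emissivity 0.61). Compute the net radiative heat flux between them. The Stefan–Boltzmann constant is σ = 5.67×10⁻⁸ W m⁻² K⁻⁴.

For two large parallel gray plates, q = σ(T₁⁴ − T₂⁴) / (1/ε₁ + 1/ε₂ − 1).
1/ε₁ + 1/ε₂ − 1 = 1/0.54 + 1/0.61 − 1 = 2.491.
T₁⁴ − T₂⁴ = 4.68×10^11 − 4.07×10^8 = 4.67×10^11 K⁴.
q = 5.67×10⁻⁸ × 4.67×10^11 / 2.491 = 10600 W/m².

q ≈ 10600 W/m²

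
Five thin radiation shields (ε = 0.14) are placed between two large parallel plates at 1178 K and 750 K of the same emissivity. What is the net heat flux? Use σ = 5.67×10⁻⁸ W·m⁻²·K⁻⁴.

Each of the 6 gaps contributes resistance (2/ε − 1) = 2/0.14 − 1 = 13.29; total = 79.71.
q = σ(T₁⁴ − T₂⁴) / 79.71 = 5.67×10⁻⁸ × 1.61×10^12 / 79.71 = 1140 W/m².

q ≈ 1140 W/m²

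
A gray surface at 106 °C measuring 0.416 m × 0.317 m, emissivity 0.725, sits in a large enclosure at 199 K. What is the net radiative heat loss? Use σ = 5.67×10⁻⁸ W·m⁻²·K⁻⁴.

A = 0.416 × 0.317 = 0.132 m².
Convert: 106 °C = 379 K.
Q = εσA(T⁴ − T_s⁴). T⁴ − T_s⁴ = (379)⁴ − (199)⁴ = 2.06×10^10 − 1.57×10^9 = 1.91×10^10 K⁴.
Q = 0.725 × 5.67×10⁻⁸ × 0.132 × 1.91×10^10 = 103 W.

Q ≈ 103 W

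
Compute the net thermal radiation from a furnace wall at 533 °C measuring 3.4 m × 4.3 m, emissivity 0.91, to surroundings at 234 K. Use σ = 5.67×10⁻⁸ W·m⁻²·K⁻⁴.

A = 3.4 × 4.3 = 14.6 m².
Convert: 533 °C = 806 K.
Q = εσA(T⁴ − T_s⁴). T⁴ − T_s⁴ = (806)⁴ − (234)⁴ = 4.22×10^11 − 3.00×10^9 = 4.19×10^11 K⁴.
Q = 0.91 × 5.67×10⁻⁸ × 14.6 × 4.19×10^11 = 3.16×10^5 W.

Q ≈ 3.16×10^5 W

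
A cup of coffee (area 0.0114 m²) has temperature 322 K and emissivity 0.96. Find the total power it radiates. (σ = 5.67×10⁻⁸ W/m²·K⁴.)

Stefan–Boltzmann: P = εσAT⁴ = 0.96 × 5.67×10⁻⁸ × 0.0114 × (322)⁴ = 0.96 × 5.67×10⁻⁸ × 0.0114 × 1.08×10^10.
P = 6.67 W.

P ≈ 6.67 W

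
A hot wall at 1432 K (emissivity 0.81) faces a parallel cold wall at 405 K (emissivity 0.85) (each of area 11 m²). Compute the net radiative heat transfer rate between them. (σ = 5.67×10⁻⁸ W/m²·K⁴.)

Q ≈ 1.85×10^6 W

For two large parallel gray plates, q = σ(T₁⁴ − T₂⁴) / (1/ε₁ + 1/ε₂ − 1).
1/ε₁ + 1/ε₂ − 1 = 1/0.81 + 1/0.85 − 1 = 1.411.
T₁⁴ − T₂⁴ = 4.21×10^12 − 2.69×10^10 = 4.18×10^12 K⁴.
q = 5.67×10⁻⁸ × 4.18×10^12 / 1.411 = 1.68×10^5 W/m².
Q = q·A = 1.68×10^5 × 11 = 1.85×10^6 W.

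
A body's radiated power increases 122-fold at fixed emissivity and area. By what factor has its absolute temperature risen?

factor ≈ 3.32

P ∝ T⁴ ⇒ T ∝ P^(1/4), so T scales by (122)^(1/4) = 3.32.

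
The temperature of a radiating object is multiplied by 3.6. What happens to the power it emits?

P ∝ T⁴, so the power scales as (3.6)⁴ = 168.

factor ≈ 168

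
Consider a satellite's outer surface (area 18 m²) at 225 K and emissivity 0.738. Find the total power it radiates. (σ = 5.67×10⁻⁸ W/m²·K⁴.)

P ≈ 1930 W

P = εσAT⁴ = 0.738 × 5.67×10⁻⁸ × 18.0 × (225)⁴ = 0.738 × 5.67×10⁻⁸ × 18.0 × 2.56×10^9.
P = 1930 W.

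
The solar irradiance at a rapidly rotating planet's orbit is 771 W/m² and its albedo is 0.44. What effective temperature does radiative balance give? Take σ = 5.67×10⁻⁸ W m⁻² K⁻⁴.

Power absorbed = (1−a)S·πR²; power emitted = 4πR²σT⁴. Equating and cancelling πR²:
T = ((1−a)S / 4σ)^(1/4) = (432 / (4 × 5.67×10⁻⁸))^(1/4) = (1.90×10^9)^(1/4).
T = 209 K.

T ≈ 209 K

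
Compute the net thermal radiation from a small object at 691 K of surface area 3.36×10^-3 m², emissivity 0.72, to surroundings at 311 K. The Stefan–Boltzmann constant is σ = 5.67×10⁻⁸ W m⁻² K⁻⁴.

Q ≈ 30.0 W

Q = εσA(T⁴ − T_s⁴). T⁴ − T_s⁴ = (691)⁴ − (311)⁴ = 2.28×10^11 − 9.35×10^9 = 2.19×10^11 K⁴.
Q = 0.72 × 5.67×10⁻⁸ × 3.36×10^-3 × 2.19×10^11 = 30.0 W.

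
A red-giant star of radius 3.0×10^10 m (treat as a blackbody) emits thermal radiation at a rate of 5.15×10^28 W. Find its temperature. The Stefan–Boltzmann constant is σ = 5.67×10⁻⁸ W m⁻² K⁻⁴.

T ≈ 2990 K

A = 4πr² = 4π × (3.0×10^10)² = 1.13×10^22 m².
From P = σAT⁴, T = (P / σA)^(1/4) = (5.15×10^28 / (5.67×10⁻⁸ × 1.13×10^22))^(1/4).
T = (8.03×10^13)^(1/4) = 2990 K.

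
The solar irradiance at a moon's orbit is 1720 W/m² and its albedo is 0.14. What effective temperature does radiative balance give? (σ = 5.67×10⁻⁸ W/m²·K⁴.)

T ≈ 284 K

Power absorbed = (1−a)S·πR²; power emitted = 4πR²σT⁴. Equating and cancelling πR²:
T = ((1−a)S / 4σ)^(1/4) = (1480 / (4 × 5.67×10⁻⁸))^(1/4) = (6.52×10^9)^(1/4).
T = 284 K.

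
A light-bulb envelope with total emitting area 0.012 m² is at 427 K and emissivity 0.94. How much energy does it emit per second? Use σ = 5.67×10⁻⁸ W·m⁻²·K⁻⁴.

P = εσAT⁴ = 0.94 × 5.67×10⁻⁸ × 0.0120 × (427)⁴ = 0.94 × 5.67×10⁻⁸ × 0.0120 × 3.32×10^10.
P = 21.3 W.

P ≈ 21.3 W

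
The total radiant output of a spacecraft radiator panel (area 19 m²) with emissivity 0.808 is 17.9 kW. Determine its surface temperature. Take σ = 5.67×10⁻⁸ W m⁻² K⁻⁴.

T ≈ 379 K

From P = εσAT⁴, T = (P / εσA)^(1/4) = (17900 / (0.808 × 5.67×10⁻⁸ × 19.0))^(1/4).
T = (2.06×10^10)^(1/4) = 379 K.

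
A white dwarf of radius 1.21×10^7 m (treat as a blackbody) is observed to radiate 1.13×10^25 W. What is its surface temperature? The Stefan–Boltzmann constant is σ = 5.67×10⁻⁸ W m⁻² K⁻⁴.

A = 4πr² = 4π × (1.21×10^7)² = 1.84×10^15 m².
From P = σAT⁴, T = (P / σA)^(1/4) = (1.13×10^25 / (5.67×10⁻⁸ × 1.84×10^15))^(1/4).
T = (1.08×10^17)^(1/4) = 18100 K.

T ≈ 18100 K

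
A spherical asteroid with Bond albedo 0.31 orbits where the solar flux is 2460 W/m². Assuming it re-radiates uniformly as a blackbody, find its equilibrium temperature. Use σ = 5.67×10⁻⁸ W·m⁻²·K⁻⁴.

T ≈ 294 K

Power absorbed = (1−a)S·πR²; power emitted = 4πR²σT⁴. Equating and cancelling πR²:
T = ((1−a)S / 4σ)^(1/4) = (1700 / (4 × 5.67×10⁻⁸))^(1/4) = (7.48×10^9)^(1/4).
T = 294 K.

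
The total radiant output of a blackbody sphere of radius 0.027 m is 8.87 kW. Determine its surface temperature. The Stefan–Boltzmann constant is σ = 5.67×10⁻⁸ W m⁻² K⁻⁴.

A = 4πr² = 4π × (0.027)² = 9.16×10^-3 m².
From P = σAT⁴, T = (P / σA)^(1/4) = (8870 / (5.67×10⁻⁸ × 9.16×10^-3))^(1/4).
T = (1.71×10^13)^(1/4) = 2030 K.

T ≈ 2030 K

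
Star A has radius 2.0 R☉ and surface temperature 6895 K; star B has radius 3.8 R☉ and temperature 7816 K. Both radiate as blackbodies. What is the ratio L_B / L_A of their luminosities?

L = 4πR²σT⁴ ∝ R²T⁴, so L_B/L_A = (3.8/2.0)² × (7816/6895)⁴ = 3.61 × 1.65 = 5.96.

L_B/L_A ≈ 5.96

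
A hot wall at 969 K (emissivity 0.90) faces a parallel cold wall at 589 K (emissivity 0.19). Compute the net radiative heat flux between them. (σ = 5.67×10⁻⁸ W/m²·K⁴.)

q ≈ 8030 W/m²

For two large parallel gray plates, q = σ(T₁⁴ − T₂⁴) / (1/ε₁ + 1/ε₂ − 1).
1/ε₁ + 1/ε₂ − 1 = 1/0.90 + 1/0.19 − 1 = 5.374.
T₁⁴ − T₂⁴ = 8.82×10^11 − 1.20×10^11 = 7.61×10^11 K⁴.
q = 5.67×10⁻⁸ × 7.61×10^11 / 5.374 = 8030 W/m².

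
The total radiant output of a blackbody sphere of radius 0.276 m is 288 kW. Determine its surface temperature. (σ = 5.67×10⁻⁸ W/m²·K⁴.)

T ≈ 1520 K

A = 4πr² = 4π × (0.276)² = 0.957 m².
From P = σAT⁴, T = (P / σA)^(1/4) = (2.88×10^5 / (5.67×10⁻⁸ × 0.957))^(1/4).
T = (5.31×10^12)^(1/4) = 1520 K.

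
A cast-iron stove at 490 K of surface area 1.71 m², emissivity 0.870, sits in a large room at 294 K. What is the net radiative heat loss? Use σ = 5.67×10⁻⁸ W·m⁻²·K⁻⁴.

Q ≈ 4230 W

Q = εσA(T⁴ − T_s⁴). T⁴ − T_s⁴ = (490)⁴ − (294)⁴ = 5.76×10^10 − 7.47×10^9 = 5.02×10^10 K⁴.
Q = 0.870 × 5.67×10⁻⁸ × 1.71 × 5.02×10^10 = 4230 W.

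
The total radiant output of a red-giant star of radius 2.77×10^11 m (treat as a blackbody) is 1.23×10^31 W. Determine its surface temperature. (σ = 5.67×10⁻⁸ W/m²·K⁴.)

T ≈ 3870 K

A = 4πr² = 4π × (2.77×10^11)² = 9.64×10^23 m².
From P = σAT⁴, T = (P / σA)^(1/4) = (1.23×10^31 / (5.67×10⁻⁸ × 9.64×10^23))^(1/4).
T = (2.25×10^14)^(1/4) = 3870 K.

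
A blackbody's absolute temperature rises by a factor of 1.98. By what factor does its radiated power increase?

factor ≈ 15.4

P ∝ T⁴, so the power scales as (1.98)⁴ = 15.4.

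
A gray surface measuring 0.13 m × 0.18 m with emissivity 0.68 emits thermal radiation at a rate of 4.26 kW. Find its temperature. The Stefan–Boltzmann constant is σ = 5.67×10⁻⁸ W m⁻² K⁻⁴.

A = 0.13 × 0.18 = 0.0234 m².
From P = εσAT⁴, T = (P / εσA)^(1/4) = (4260 / (0.68 × 5.67×10⁻⁸ × 0.0234))^(1/4).
T = (4.72×10^12)^(1/4) = 1470 K.

T ≈ 1470 K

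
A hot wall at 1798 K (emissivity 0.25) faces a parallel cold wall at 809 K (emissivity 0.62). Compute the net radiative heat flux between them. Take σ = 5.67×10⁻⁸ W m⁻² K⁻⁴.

For two large parallel gray plates, q = σ(T₁⁴ − T₂⁴) / (1/ε₁ + 1/ε₂ − 1).
1/ε₁ + 1/ε₂ − 1 = 1/0.25 + 1/0.62 − 1 = 4.613.
T₁⁴ − T₂⁴ = 1.05×10^13 − 4.28×10^11 = 1.00×10^13 K⁴.
q = 5.67×10⁻⁸ × 1.00×10^13 / 4.613 = 1.23×10^5 W/m².

q ≈ 1.23×10^5 W/m²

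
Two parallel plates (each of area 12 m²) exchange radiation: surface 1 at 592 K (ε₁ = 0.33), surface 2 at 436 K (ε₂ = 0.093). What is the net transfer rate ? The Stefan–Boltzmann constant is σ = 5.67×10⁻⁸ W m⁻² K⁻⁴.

Q ≈ 4610 W

For two large parallel gray plates, q = σ(T₁⁴ − T₂⁴) / (1/ε₁ + 1/ε₂ − 1).
1/ε₁ + 1/ε₂ − 1 = 1/0.33 + 1/0.093 − 1 = 12.78.
T₁⁴ − T₂⁴ = 1.23×10^11 − 3.61×10^10 = 8.67×10^10 K⁴.
q = 5.67×10⁻⁸ × 8.67×10^10 / 12.78 = 385 W/m².
Q = q·A = 385 × 12 = 4610 W.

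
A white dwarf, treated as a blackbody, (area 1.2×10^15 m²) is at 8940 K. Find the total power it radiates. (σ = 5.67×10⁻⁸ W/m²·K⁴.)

P ≈ 4.35×10^23 W

P = σAT⁴ = 5.67×10⁻⁸ × 1.20×10^15 × (8940)⁴ = 5.67×10⁻⁸ × 1.20×10^15 × 6.39×10^15.
P = 4.35×10^23 W.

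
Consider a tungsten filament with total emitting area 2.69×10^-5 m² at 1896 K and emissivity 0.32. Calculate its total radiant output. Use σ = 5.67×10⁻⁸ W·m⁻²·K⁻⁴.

P ≈ 6.31 W

P = εσAT⁴ = 0.32 × 5.67×10⁻⁸ × 2.69×10^-5 × (1896)⁴ = 0.32 × 5.67×10⁻⁸ × 2.69×10^-5 × 1.29×10^13.
P = 6.31 W.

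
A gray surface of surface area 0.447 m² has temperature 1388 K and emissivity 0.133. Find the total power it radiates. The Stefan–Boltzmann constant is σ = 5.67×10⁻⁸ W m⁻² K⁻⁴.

Stefan–Boltzmann: P = εσAT⁴ = 0.133 × 5.67×10⁻⁸ × 0.447 × (1388)⁴ = 0.133 × 5.67×10⁻⁸ × 0.447 × 3.71×10^12.
P = 12500 W.

P ≈ 12500 W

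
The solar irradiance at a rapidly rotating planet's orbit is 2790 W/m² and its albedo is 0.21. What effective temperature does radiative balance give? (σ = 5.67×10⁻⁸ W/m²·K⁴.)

Power absorbed = (1−a)S·πR²; power emitted = 4πR²σT⁴. Equating and cancelling πR²:
T = ((1−a)S / 4σ)^(1/4) = (2200 / (4 × 5.67×10⁻⁸))^(1/4) = (9.72×10^9)^(1/4).
T = 314 K.

T ≈ 314 K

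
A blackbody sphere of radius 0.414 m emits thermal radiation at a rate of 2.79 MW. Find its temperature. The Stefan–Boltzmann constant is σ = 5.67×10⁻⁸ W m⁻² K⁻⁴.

T ≈ 2190 K

A = 4πr² = 4π × (0.414)² = 2.15 m².
From P = σAT⁴, T = (P / σA)^(1/4) = (2.79×10^6 / (5.67×10⁻⁸ × 2.15))^(1/4).
T = (2.28×10^13)^(1/4) = 2190 K.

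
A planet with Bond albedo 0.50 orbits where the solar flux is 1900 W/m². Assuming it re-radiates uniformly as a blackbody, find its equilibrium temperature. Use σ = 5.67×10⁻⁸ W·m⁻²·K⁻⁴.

T ≈ 254 K

Power absorbed = (1−a)S·πR²; power emitted = 4πR²σT⁴. Equating and cancelling πR²:
T = ((1−a)S / 4σ)^(1/4) = (950 / (4 × 5.67×10⁻⁸))^(1/4) = (4.19×10^9)^(1/4).
T = 254 K.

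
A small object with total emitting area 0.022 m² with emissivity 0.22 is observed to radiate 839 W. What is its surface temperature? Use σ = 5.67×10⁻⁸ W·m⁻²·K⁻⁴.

T ≈ 1320 K

From P = εσAT⁴, T = (P / εσA)^(1/4) = (839 / (0.22 × 5.67×10⁻⁸ × 0.0220))^(1/4).
T = (3.06×10^12)^(1/4) = 1320 K.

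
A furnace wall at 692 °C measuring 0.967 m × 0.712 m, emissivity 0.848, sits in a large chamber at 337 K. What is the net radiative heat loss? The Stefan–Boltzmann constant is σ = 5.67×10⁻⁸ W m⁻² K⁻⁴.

Q ≈ 28300 W

A = 0.967 × 0.712 = 0.689 m².
Convert: 692 °C = 965 K.
Q = εσA(T⁴ − T_s⁴). T⁴ − T_s⁴ = (965)⁴ − (337)⁴ = 8.67×10^11 − 1.29×10^10 = 8.54×10^11 K⁴.
Q = 0.848 × 5.67×10⁻⁸ × 0.689 × 8.54×10^11 = 28300 W.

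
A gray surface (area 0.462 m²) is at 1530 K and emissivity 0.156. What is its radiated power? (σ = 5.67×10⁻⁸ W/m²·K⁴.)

P ≈ 22400 W

P = εσAT⁴ = 0.156 × 5.67×10⁻⁸ × 0.462 × (1530)⁴ = 0.156 × 5.67×10⁻⁸ × 0.462 × 5.48×10^12.
P = 22400 W.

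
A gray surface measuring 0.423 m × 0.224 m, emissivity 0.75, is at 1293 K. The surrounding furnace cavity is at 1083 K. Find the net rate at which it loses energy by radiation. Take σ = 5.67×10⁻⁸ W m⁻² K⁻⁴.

A = 0.423 × 0.224 = 0.0948 m².
Q = εσA(T⁴ − T_s⁴). T⁴ − T_s⁴ = (1293)⁴ − (1083)⁴ = 2.80×10^12 − 1.38×10^12 = 1.42×10^12 K⁴.
Q = 0.75 × 5.67×10⁻⁸ × 0.0948 × 1.42×10^12 = 5720 W.

Q ≈ 5720 W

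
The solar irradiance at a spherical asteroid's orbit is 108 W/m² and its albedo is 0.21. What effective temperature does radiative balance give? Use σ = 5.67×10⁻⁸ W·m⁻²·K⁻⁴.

Power absorbed = (1−a)S·πR²; power emitted = 4πR²σT⁴. Equating and cancelling πR²:
T = ((1−a)S / 4σ)^(1/4) = (85.3 / (4 × 5.67×10⁻⁸))^(1/4) = (3.76×10^8)^(1/4).
T = 139 K.

T ≈ 139 K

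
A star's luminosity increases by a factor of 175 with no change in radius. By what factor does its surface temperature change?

factor ≈ 3.64

P ∝ T⁴ ⇒ T ∝ P^(1/4), so T scales by (175)^(1/4) = 3.64.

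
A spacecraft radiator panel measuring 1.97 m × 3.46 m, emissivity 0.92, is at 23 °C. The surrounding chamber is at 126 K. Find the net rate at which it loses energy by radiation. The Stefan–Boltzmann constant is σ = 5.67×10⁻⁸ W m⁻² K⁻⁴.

Q ≈ 2640 W

A = 1.97 × 3.46 = 6.82 m².
Convert: 23 °C = 296 K.
Q = εσA(T⁴ − T_s⁴). T⁴ − T_s⁴ = (296)⁴ − (126)⁴ = 7.68×10^9 − 2.52×10^8 = 7.42×10^9 K⁴.
Q = 0.92 × 5.67×10⁻⁸ × 6.82 × 7.42×10^9 = 2640 W.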